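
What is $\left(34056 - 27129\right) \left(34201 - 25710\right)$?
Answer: $58817157$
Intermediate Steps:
$\left(34056 - 27129\right) \left(34201 - 25710\right) = 6927 \cdot 8491 = 58817157$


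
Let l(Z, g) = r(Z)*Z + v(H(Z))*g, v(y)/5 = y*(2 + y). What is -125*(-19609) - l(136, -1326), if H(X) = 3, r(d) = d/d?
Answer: 2550439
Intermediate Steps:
r(d) = 1
v(y) = 5*y*(2 + y) (v(y) = 5*(y*(2 + y)) = 5*y*(2 + y))
l(Z, g) = Z + 75*g (l(Z, g) = 1*Z + (5*3*(2 + 3))*g = Z + (5*3*5)*g = Z + 75*g)
-125*(-19609) - l(136, -1326) = -125*(-19609) - (136 + 75*(-1326)) = 2451125 - (136 - 99450) = 2451125 - 1*(-99314) = 2451125 + 99314 = 2550439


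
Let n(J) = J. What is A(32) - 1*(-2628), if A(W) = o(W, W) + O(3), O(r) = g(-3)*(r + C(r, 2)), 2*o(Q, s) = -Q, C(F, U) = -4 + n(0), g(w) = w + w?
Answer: 2618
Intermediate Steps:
g(w) = 2*w
C(F, U) = -4 (C(F, U) = -4 + 0 = -4)
o(Q, s) = -Q/2 (o(Q, s) = (-Q)/2 = -Q/2)
O(r) = 24 - 6*r (O(r) = (2*(-3))*(r - 4) = -6*(-4 + r) = 24 - 6*r)
A(W) = 6 - W/2 (A(W) = -W/2 + (24 - 6*3) = -W/2 + (24 - 18) = -W/2 + 6 = 6 - W/2)
A(32) - 1*(-2628) = (6 - ½*32) - 1*(-2628) = (6 - 16) + 2628 = -10 + 2628 = 2618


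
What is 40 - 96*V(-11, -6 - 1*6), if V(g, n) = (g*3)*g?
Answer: -34808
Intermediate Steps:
V(g, n) = 3*g**2 (V(g, n) = (3*g)*g = 3*g**2)
40 - 96*V(-11, -6 - 1*6) = 40 - 288*(-11)**2 = 40 - 288*121 = 40 - 96*363 = 40 - 34848 = -34808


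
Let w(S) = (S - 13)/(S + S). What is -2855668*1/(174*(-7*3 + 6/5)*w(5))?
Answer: -17847925/17226 ≈ -1036.1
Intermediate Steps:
w(S) = (-13 + S)/(2*S) (w(S) = (-13 + S)/((2*S)) = (-13 + S)*(1/(2*S)) = (-13 + S)/(2*S))
-2855668*1/(174*(-7*3 + 6/5)*w(5)) = -2855668*5/(87*(-13 + 5)*(-7*3 + 6/5)) = -2855668*(-5/(696*(-21 + 6*(⅕)))) = -2855668*(-5/(696*(-21 + 6/5))) = -2855668/((-696/5*(-99/5))) = -2855668/68904/25 = -2855668*25/68904 = -17847925/17226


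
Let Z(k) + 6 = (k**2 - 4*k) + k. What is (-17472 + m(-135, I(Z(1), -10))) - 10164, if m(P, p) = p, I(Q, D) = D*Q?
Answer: -27556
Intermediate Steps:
Z(k) = -6 + k**2 - 3*k (Z(k) = -6 + ((k**2 - 4*k) + k) = -6 + (k**2 - 3*k) = -6 + k**2 - 3*k)
(-17472 + m(-135, I(Z(1), -10))) - 10164 = (-17472 - 10*(-6 + 1**2 - 3*1)) - 10164 = (-17472 - 10*(-6 + 1 - 3)) - 10164 = (-17472 - 10*(-8)) - 10164 = (-17472 + 80) - 10164 = -17392 - 10164 = -27556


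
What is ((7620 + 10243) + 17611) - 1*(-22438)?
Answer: 57912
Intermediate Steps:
((7620 + 10243) + 17611) - 1*(-22438) = (17863 + 17611) + 22438 = 35474 + 22438 = 57912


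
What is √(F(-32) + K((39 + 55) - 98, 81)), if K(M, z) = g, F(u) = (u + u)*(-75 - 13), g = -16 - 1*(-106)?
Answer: √5722 ≈ 75.644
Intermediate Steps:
g = 90 (g = -16 + 106 = 90)
F(u) = -176*u (F(u) = (2*u)*(-88) = -176*u)
K(M, z) = 90
√(F(-32) + K((39 + 55) - 98, 81)) = √(-176*(-32) + 90) = √(5632 + 90) = √5722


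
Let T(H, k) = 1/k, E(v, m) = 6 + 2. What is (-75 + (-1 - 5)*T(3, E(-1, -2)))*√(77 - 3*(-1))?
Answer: -303*√5 ≈ -677.53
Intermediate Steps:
E(v, m) = 8
(-75 + (-1 - 5)*T(3, E(-1, -2)))*√(77 - 3*(-1)) = (-75 + (-1 - 5)/8)*√(77 - 3*(-1)) = (-75 - 6*⅛)*√(77 + 3) = (-75 - ¾)*√80 = -303*√5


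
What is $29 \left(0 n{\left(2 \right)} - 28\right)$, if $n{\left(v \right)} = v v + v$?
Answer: $-812$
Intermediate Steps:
$n{\left(v \right)} = v + v^{2}$ ($n{\left(v \right)} = v^{2} + v = v + v^{2}$)
$29 \left(0 n{\left(2 \right)} - 28\right) = 29 \left(0 \cdot 2 \left(1 + 2\right) - 28\right) = 29 \left(0 \cdot 2 \cdot 3 - 28\right) = 29 \left(0 \cdot 6 - 28\right) = 29 \left(0 - 28\right) = 29 \left(-28\right) = -812$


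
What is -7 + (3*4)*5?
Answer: 53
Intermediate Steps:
-7 + (3*4)*5 = -7 + 12*5 = -7 + 60 = 53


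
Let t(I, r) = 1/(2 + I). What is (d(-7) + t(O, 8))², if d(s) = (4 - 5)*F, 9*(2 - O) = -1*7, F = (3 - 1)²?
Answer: 26569/1849 ≈ 14.369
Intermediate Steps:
F = 4 (F = 2² = 4)
O = 25/9 (O = 2 - (-1)*7/9 = 2 - ⅑*(-7) = 2 + 7/9 = 25/9 ≈ 2.7778)
d(s) = -4 (d(s) = (4 - 5)*4 = -1*4 = -4)
(d(-7) + t(O, 8))² = (-4 + 1/(2 + 25/9))² = (-4 + 1/(43/9))² = (-4 + 9/43)² = (-163/43)² = 26569/1849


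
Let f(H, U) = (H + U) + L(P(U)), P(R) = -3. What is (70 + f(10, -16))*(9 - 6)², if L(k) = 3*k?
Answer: 495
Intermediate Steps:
f(H, U) = -9 + H + U (f(H, U) = (H + U) + 3*(-3) = (H + U) - 9 = -9 + H + U)
(70 + f(10, -16))*(9 - 6)² = (70 + (-9 + 10 - 16))*(9 - 6)² = (70 - 15)*3² = 55*9 = 495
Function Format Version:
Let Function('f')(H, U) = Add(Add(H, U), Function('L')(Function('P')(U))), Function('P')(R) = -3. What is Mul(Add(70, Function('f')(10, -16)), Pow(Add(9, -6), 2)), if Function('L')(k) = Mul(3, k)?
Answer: 495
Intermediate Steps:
Function('f')(H, U) = Add(-9, H, U) (Function('f')(H, U) = Add(Add(H, U), Mul(3, -3)) = Add(Add(H, U), -9) = Add(-9, H, U))
Mul(Add(70, Function('f')(10, -16)), Pow(Add(9, -6), 2)) = Mul(Add(70, Add(-9, 10, -16)), Pow(Add(9, -6), 2)) = Mul(Add(70, -15), Pow(3, 2)) = Mul(55, 9) = 495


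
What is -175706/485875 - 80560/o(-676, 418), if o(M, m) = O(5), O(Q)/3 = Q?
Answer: -7828945118/1457625 ≈ -5371.0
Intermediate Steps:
O(Q) = 3*Q
o(M, m) = 15 (o(M, m) = 3*5 = 15)
-175706/485875 - 80560/o(-676, 418) = -175706/485875 - 80560/15 = -175706*1/485875 - 80560*1/15 = -175706/485875 - 16112/3 = -7828945118/1457625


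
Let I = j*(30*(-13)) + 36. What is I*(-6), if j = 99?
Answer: 231444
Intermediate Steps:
I = -38574 (I = 99*(30*(-13)) + 36 = 99*(-390) + 36 = -38610 + 36 = -38574)
I*(-6) = -38574*(-6) = 231444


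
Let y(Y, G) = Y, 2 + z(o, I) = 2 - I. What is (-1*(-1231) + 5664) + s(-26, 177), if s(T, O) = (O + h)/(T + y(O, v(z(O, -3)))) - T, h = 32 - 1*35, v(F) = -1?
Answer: 1045245/151 ≈ 6922.1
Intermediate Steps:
z(o, I) = -I (z(o, I) = -2 + (2 - I) = -I)
h = -3 (h = 32 - 35 = -3)
s(T, O) = -T + (-3 + O)/(O + T) (s(T, O) = (O - 3)/(T + O) - T = (-3 + O)/(O + T) - T = -T + (-3 + O)/(O + T))
(-1*(-1231) + 5664) + s(-26, 177) = (-1*(-1231) + 5664) + (-3 + 177 - 1*(-26)² - 1*177*(-26))/(177 - 26) = (1231 + 5664) + (-3 + 177 - 1*676 + 4602)/151 = 6895 + (-3 + 177 - 676 + 4602)/151 = 6895 + (1/151)*4100 = 6895 + 4100/151 = 1045245/151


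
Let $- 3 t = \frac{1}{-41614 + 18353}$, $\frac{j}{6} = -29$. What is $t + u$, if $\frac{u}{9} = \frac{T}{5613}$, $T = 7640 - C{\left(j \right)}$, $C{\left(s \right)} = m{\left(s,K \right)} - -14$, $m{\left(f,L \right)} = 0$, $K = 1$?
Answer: $\frac{1596497345}{130563993} \approx 12.228$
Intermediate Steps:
$j = -174$ ($j = 6 \left(-29\right) = -174$)
$C{\left(s \right)} = 14$ ($C{\left(s \right)} = 0 - -14 = 0 + 14 = 14$)
$T = 7626$ ($T = 7640 - 14 = 7626$)
$t = \frac{1}{69783}$ ($t = - \frac{1}{3 \left(-41614 + 18353\right)} = - \frac{1}{3 \left(-23261\right)} = \left(- \frac{1}{3}\right) \left(- \frac{1}{23261}\right) = \frac{1}{69783} \approx 1.433 \cdot 10^{-5}$)
$u = \frac{22878}{1871}$ ($u = 9 \cdot \frac{7626}{5613} = 9 \cdot 7626 \cdot \frac{1}{5613} = 9 \cdot \frac{2542}{1871} = \frac{22878}{1871} \approx 12.228$)
$t + u = \frac{1}{69783} + \frac{22878}{1871} = \frac{1596497345}{130563993}$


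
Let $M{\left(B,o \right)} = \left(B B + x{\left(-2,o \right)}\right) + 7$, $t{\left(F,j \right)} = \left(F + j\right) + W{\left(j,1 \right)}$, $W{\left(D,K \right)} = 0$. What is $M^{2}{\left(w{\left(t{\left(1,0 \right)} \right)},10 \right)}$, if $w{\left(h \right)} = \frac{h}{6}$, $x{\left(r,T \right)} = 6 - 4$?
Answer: $\frac{105625}{1296} \approx 81.501$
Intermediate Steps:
$x{\left(r,T \right)} = 2$ ($x{\left(r,T \right)} = 6 - 4 = 2$)
$t{\left(F,j \right)} = F + j$ ($t{\left(F,j \right)} = \left(F + j\right) + 0 = F + j$)
$w{\left(h \right)} = \frac{h}{6}$ ($w{\left(h \right)} = h \frac{1}{6} = \frac{h}{6}$)
$M{\left(B,o \right)} = 9 + B^{2}$ ($M{\left(B,o \right)} = \left(B B + 2\right) + 7 = \left(B^{2} + 2\right) + 7 = \left(2 + B^{2}\right) + 7 = 9 + B^{2}$)
$M^{2}{\left(w{\left(t{\left(1,0 \right)} \right)},10 \right)} = \left(9 + \left(\frac{1 + 0}{6}\right)^{2}\right)^{2} = \left(9 + \left(\frac{1}{6} \cdot 1\right)^{2}\right)^{2} = \left(9 + \left(\frac{1}{6}\right)^{2}\right)^{2} = \left(9 + \frac{1}{36}\right)^{2} = \left(\frac{325}{36}\right)^{2} = \frac{105625}{1296}$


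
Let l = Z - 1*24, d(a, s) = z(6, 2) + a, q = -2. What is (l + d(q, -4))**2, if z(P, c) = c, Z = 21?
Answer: 9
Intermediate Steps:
d(a, s) = 2 + a
l = -3 (l = 21 - 1*24 = 21 - 24 = -3)
(l + d(q, -4))**2 = (-3 + (2 - 2))**2 = (-3 + 0)**2 = (-3)**2 = 9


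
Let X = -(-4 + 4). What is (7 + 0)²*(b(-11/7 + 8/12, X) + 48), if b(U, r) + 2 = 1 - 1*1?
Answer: 2254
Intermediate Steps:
X = 0 (X = -1*0 = 0)
b(U, r) = -2 (b(U, r) = -2 + (1 - 1*1) = -2 + (1 - 1) = -2 + 0 = -2)
(7 + 0)²*(b(-11/7 + 8/12, X) + 48) = (7 + 0)²*(-2 + 48) = 7²*46 = 49*46 = 2254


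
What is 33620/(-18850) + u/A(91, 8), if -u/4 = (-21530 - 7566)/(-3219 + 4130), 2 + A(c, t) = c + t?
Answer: -77706014/166571795 ≈ -0.46650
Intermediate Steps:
A(c, t) = -2 + c + t (A(c, t) = -2 + (c + t) = -2 + c + t)
u = 116384/911 (u = -4*(-21530 - 7566)/(-3219 + 4130) = -(-116384)/911 = -4*(-29096/911) = 116384/911 ≈ 127.75)
33620/(-18850) + u/A(91, 8) = 33620/(-18850) + 116384/(911*(-2 + 91 + 8)) = 33620*(-1/18850) + (116384/911)/97 = -3362/1885 + (116384/911)*(1/97) = -3362/1885 + 116384/88367 = -77706014/166571795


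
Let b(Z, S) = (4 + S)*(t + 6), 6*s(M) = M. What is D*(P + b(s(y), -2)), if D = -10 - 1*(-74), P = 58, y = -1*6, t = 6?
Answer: 5248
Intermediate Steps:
y = -6
s(M) = M/6
b(Z, S) = 48 + 12*S (b(Z, S) = (4 + S)*(6 + 6) = (4 + S)*12 = 48 + 12*S)
D = 64 (D = -10 + 74 = 64)
D*(P + b(s(y), -2)) = 64*(58 + (48 + 12*(-2))) = 64*(58 + (48 - 24)) = 64*(58 + 24) = 64*82 = 5248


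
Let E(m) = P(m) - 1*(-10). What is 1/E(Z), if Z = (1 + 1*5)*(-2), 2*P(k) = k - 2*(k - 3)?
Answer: 1/19 ≈ 0.052632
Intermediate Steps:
P(k) = 3 - k/2 (P(k) = (k - 2*(k - 3))/2 = (k - 2*(-3 + k))/2 = (k + (6 - 2*k))/2 = (6 - k)/2 = 3 - k/2)
Z = -12 (Z = (1 + 5)*(-2) = 6*(-2) = -12)
E(m) = 13 - m/2 (E(m) = (3 - m/2) - 1*(-10) = (3 - m/2) + 10 = 13 - m/2)
1/E(Z) = 1/(13 - ½*(-12)) = 1/(13 + 6) = 1/19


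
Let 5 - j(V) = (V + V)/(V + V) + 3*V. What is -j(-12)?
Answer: -40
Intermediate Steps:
j(V) = 4 - 3*V (j(V) = 5 - ((V + V)/(V + V) + 3*V) = 5 - ((2*V)/((2*V)) + 3*V) = 5 - ((2*V)*(1/(2*V)) + 3*V) = 5 - (1 + 3*V) = 5 + (-1 - 3*V) = 4 - 3*V)
-j(-12) = -(4 - 3*(-12)) = -(4 + 36) = -1*40 = -40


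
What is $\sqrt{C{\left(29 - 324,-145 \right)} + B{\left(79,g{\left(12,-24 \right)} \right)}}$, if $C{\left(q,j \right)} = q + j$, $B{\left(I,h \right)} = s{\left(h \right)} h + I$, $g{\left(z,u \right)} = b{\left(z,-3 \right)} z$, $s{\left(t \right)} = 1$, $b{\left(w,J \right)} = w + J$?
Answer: $i \sqrt{253} \approx 15.906 i$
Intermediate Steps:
$b{\left(w,J \right)} = J + w$
$g{\left(z,u \right)} = z \left(-3 + z\right)$ ($g{\left(z,u \right)} = \left(-3 + z\right) z = z \left(-3 + z\right)$)
$B{\left(I,h \right)} = I + h$ ($B{\left(I,h \right)} = 1 h + I = h + I = I + h$)
$C{\left(q,j \right)} = j + q$
$\sqrt{C{\left(29 - 324,-145 \right)} + B{\left(79,g{\left(12,-24 \right)} \right)}} = \sqrt{\left(-145 + \left(29 - 324\right)\right) + \left(79 + 12 \left(-3 + 12\right)\right)} = \sqrt{\left(-145 + \left(29 - 324\right)\right) + \left(79 + 12 \cdot 9\right)} = \sqrt{\left(-145 - 295\right) + \left(79 + 108\right)} = \sqrt{-440 + 187} = \sqrt{-253} = i \sqrt{253}$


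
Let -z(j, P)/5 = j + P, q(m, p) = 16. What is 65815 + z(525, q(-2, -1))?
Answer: 63110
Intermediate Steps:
z(j, P) = -5*P - 5*j (z(j, P) = -5*(j + P) = -5*(P + j) = -5*P - 5*j)
65815 + z(525, q(-2, -1)) = 65815 + (-5*16 - 5*525) = 65815 + (-80 - 2625) = 65815 - 2705 = 63110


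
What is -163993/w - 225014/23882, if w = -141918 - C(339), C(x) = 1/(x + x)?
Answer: -9497782105321/1148967856105 ≈ -8.2664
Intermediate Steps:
C(x) = 1/(2*x)
w = -96220405/678 (w = -141918 - 1/(2*339) = -141918 - 1*1/678 = -141918 - 1/678 = -96220405/678 ≈ -1.4192e+5)
-163993/w - 225014/23882 = -163993/(-96220405/678) - 225014/23882 = -163993*(-678/96220405) - 225014*1/23882 = 111187254/96220405 - 112507/11941 = -9497782105321/1148967856105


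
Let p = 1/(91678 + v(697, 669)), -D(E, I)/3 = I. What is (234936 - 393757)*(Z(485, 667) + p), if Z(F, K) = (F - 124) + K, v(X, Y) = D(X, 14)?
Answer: -14961225507189/91636 ≈ -1.6327e+8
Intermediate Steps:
D(E, I) = -3*I
v(X, Y) = -42 (v(X, Y) = -3*14 = -42)
Z(F, K) = -124 + F + K (Z(F, K) = (-124 + F) + K = -124 + F + K)
p = 1/91636 (p = 1/(91678 - 42) = 1/91636 ≈ 1.0913e-5)
(234936 - 393757)*(Z(485, 667) + p) = (234936 - 393757)*((-124 + 485 + 667) + 1/91636) = -158821*(1028 + 1/91636) = -158821*94201809/91636 = -14961225507189/91636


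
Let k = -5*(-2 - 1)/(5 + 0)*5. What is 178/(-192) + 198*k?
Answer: 285031/96 ≈ 2969.1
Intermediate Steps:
k = 15 (k = -(-15)/5*5 = -5*(-3/5)*5 = 3*5 = 15)
178/(-192) + 198*k = 178/(-192) + 198*15 = 178*(-1/192) + 2970 = -89/96 + 2970 = 285031/96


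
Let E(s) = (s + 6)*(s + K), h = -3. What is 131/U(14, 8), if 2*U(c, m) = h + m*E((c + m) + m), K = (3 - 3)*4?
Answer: 262/8637 ≈ 0.030335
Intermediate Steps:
K = 0 (K = 0*4 = 0)
E(s) = s*(6 + s) (E(s) = (s + 6)*(s + 0) = (6 + s)*s = s*(6 + s))
U(c, m) = -3/2 + m*(c + 2*m)*(6 + c + 2*m)/2 (U(c, m) = (-3 + m*(((c + m) + m)*(6 + ((c + m) + m))))/2 = (-3 + m*((c + 2*m)*(6 + (c + 2*m))))/2 = (-3 + m*((c + 2*m)*(6 + c + 2*m)))/2 = (-3 + m*(c + 2*m)*(6 + c + 2*m))/2 = -3/2 + m*(c + 2*m)*(6 + c + 2*m)/2)
131/U(14, 8) = 131/(-3/2 + (1/2)*8*((14 + 2*8)**2 + 6*14 + 12*8)) = 131/(-3/2 + (1/2)*8*((14 + 16)**2 + 84 + 96)) = 131/(-3/2 + (1/2)*8*(30**2 + 84 + 96)) = 131/(-3/2 + (1/2)*8*(900 + 84 + 96)) = 131/(-3/2 + (1/2)*8*1080) = 131/(-3/2 + 4320) = 131/(8637/2) = 131*(2/8637) = 262/8637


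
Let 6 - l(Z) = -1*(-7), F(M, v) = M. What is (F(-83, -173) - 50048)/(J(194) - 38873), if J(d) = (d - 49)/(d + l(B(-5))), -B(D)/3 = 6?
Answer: 9675283/7502344 ≈ 1.2896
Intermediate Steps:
B(D) = -18 (B(D) = -3*6 = -18)
l(Z) = -1 (l(Z) = 6 - (-1)*(-7) = 6 - 1*7 = 6 - 7 = -1)
J(d) = (-49 + d)/(-1 + d) (J(d) = (d - 49)/(d - 1) = (-49 + d)/(-1 + d))
(F(-83, -173) - 50048)/(J(194) - 38873) = (-83 - 50048)/((-49 + 194)/(-1 + 194) - 38873) = -50131/(145/193 - 38873) = -50131/(-7502344/193) = -50131*(-193/7502344) = 9675283/7502344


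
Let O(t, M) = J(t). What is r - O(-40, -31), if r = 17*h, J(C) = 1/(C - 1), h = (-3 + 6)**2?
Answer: 6274/41 ≈ 153.02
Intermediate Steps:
h = 9 (h = 3**2 = 9)
J(C) = 1/(-1 + C)
r = 153 (r = 17*9 = 153)
O(t, M) = 1/(-1 + t)
r - O(-40, -31) = 153 - 1/(-1 - 40) = 153 - 1/(-41) = 153 - 1*(-1/41) = 153 + 1/41 = 6274/41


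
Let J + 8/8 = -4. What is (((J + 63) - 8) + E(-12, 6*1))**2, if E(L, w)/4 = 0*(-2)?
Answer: 2500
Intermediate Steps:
E(L, w) = 0 (E(L, w) = 4*(0*(-2)) = 4*0 = 0)
J = -5 (J = -1 - 4 = -5)
(((J + 63) - 8) + E(-12, 6*1))**2 = (((-5 + 63) - 8) + 0)**2 = ((58 - 8) + 0)**2 = (50 + 0)**2 = 50**2 = 2500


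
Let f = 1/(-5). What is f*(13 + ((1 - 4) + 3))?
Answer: -13/5 ≈ -2.6000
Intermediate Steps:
f = -1/5 ≈ -0.20000
f*(13 + ((1 - 4) + 3)) = -(13 + ((1 - 4) + 3))/5 = -(13 + (-3 + 3))/5 = -(13 + 0)/5 = -1/5*13 = -13/5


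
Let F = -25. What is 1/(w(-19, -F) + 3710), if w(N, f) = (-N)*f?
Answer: 1/4185 ≈ 0.00023895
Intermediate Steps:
w(N, f) = -N*f
1/(w(-19, -F) + 3710) = 1/(-1*(-19)*(-1*(-25)) + 3710) = 1/(-1*(-19)*25 + 3710) = 1/(475 + 3710) = 1/4185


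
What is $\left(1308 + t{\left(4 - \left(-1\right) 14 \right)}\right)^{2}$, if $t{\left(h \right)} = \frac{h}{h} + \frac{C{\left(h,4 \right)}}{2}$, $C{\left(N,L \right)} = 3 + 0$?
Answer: $\frac{6869641}{4} \approx 1.7174 \cdot 10^{6}$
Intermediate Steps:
$C{\left(N,L \right)} = 3$
$t{\left(h \right)} = \frac{5}{2}$ ($t{\left(h \right)} = \frac{h}{h} + \frac{3}{2} = 1 + 3 \cdot \frac{1}{2} = 1 + \frac{3}{2} = \frac{5}{2}$)
$\left(1308 + t{\left(4 - \left(-1\right) 14 \right)}\right)^{2} = \left(1308 + \frac{5}{2}\right)^{2} = \left(\frac{2621}{2}\right)^{2} = \frac{6869641}{4}$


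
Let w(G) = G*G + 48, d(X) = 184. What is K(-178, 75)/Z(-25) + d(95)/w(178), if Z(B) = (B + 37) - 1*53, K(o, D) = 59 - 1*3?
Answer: -442362/325253 ≈ -1.3601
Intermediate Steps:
K(o, D) = 56 (K(o, D) = 59 - 3 = 56)
w(G) = 48 + G² (w(G) = G² + 48 = 48 + G²)
Z(B) = -16 + B (Z(B) = (37 + B) - 53 = -16 + B)
K(-178, 75)/Z(-25) + d(95)/w(178) = 56/(-16 - 25) + 184/(48 + 178²) = 56/(-41) + 184/(48 + 31684) = 56*(-1/41) + 184/31732 = -56/41 + 184*(1/31732) = -56/41 + 46/7933 = -442362/325253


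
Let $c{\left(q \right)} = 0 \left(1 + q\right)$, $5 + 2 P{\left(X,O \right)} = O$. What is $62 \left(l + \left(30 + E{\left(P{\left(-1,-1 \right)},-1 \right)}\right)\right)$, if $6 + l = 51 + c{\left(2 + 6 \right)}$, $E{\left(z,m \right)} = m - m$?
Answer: $4650$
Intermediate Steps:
$P{\left(X,O \right)} = - \frac{5}{2} + \frac{O}{2}$
$c{\left(q \right)} = 0$
$E{\left(z,m \right)} = 0$
$l = 45$ ($l = -6 + \left(51 + 0\right) = -6 + 51 = 45$)
$62 \left(l + \left(30 + E{\left(P{\left(-1,-1 \right)},-1 \right)}\right)\right) = 62 \left(45 + \left(30 + 0\right)\right) = 62 \left(45 + 30\right) = 62 \cdot 75 = 4650$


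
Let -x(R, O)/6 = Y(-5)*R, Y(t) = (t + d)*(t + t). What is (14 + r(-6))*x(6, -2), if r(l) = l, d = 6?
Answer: 2880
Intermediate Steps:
Y(t) = 2*t*(6 + t) (Y(t) = (t + 6)*(t + t) = (6 + t)*(2*t) = 2*t*(6 + t))
x(R, O) = 60*R (x(R, O) = -6*2*(-5)*(6 - 5)*R = -6*2*(-5)*1*R = -(-60)*R = 60*R)
(14 + r(-6))*x(6, -2) = (14 - 6)*(60*6) = 8*360 = 2880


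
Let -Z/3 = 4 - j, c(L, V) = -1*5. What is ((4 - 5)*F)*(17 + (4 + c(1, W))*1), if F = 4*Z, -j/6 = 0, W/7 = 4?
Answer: 768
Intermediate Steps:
W = 28 (W = 7*4 = 28)
j = 0 (j = -6*0 = 0)
c(L, V) = -5
Z = -12 (Z = -3*(4 - 1*0) = -3*(4 + 0) = -3*4 = -12)
F = -48 (F = 4*(-12) = -48)
((4 - 5)*F)*(17 + (4 + c(1, W))*1) = ((4 - 5)*(-48))*(17 + (4 - 5)*1) = (-1*(-48))*(17 - 1*1) = 48*(17 - 1) = 48*16 = 768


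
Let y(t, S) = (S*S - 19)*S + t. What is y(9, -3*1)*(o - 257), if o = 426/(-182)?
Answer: -70800/7 ≈ -10114.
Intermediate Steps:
o = -213/91 (o = 426*(-1/182) = -213/91 ≈ -2.3407)
y(t, S) = t + S*(-19 + S²) (y(t, S) = (S² - 19)*S + t = (-19 + S²)*S + t = S*(-19 + S²) + t = t + S*(-19 + S²))
y(9, -3*1)*(o - 257) = (9 + (-3*1)³ - (-57))*(-213/91 - 257) = (9 + (-3)³ - 19*(-3))*(-23600/91) = (9 - 27 + 57)*(-23600/91) = 39*(-23600/91) = -70800/7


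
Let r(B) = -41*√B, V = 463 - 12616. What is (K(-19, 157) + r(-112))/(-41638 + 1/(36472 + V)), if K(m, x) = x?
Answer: -3818083/1012594521 + 3988316*I*√7/1012594521 ≈ -0.0037706 + 0.010421*I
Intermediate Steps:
V = -12153
(K(-19, 157) + r(-112))/(-41638 + 1/(36472 + V)) = (157 - 164*I*√7)/(-41638 + 1/(36472 - 12153)) = (157 - 164*I*√7)/(-41638 + 1/24319) = (157 - 164*I*√7)/(-1012594521/24319) = (157 - 164*I*√7)*(-24319/1012594521) = -3818083/1012594521 + 3988316*I*√7/1012594521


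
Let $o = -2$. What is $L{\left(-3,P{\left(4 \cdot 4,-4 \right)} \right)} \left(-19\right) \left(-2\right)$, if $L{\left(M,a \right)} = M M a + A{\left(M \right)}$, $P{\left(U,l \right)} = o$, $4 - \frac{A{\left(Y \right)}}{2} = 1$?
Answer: $-456$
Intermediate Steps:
$A{\left(Y \right)} = 6$ ($A{\left(Y \right)} = 8 - 2 = 6$)
$P{\left(U,l \right)} = -2$
$L{\left(M,a \right)} = 6 + a M^{2}$ ($L{\left(M,a \right)} = M M a + 6 = M^{2} a + 6 = a M^{2} + 6 = 6 + a M^{2}$)
$L{\left(-3,P{\left(4 \cdot 4,-4 \right)} \right)} \left(-19\right) \left(-2\right) = \left(6 - 2 \left(-3\right)^{2}\right) \left(-19\right) \left(-2\right) = \left(6 - 18\right) \left(-19\right) \left(-2\right) = \left(-12\right) \left(-19\right) \left(-2\right) = 228 \left(-2\right) = -456$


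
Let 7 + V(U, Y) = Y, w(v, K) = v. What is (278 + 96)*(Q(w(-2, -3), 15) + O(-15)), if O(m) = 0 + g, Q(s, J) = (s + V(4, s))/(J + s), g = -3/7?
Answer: -43384/91 ≈ -476.75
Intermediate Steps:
V(U, Y) = -7 + Y
g = -3/7 (g = -3*⅐ = -3/7 ≈ -0.42857)
Q(s, J) = (-7 + 2*s)/(J + s) (Q(s, J) = (s + (-7 + s))/(J + s) = (-7 + 2*s)/(J + s))
O(m) = -3/7 (O(m) = 0 - 3/7 = -3/7)
(278 + 96)*(Q(w(-2, -3), 15) + O(-15)) = (278 + 96)*((-7 + 2*(-2))/(15 - 2) - 3/7) = 374*((-7 - 4)/13 - 3/7) = 374*((1/13)*(-11) - 3/7) = 374*(-11/13 - 3/7) = 374*(-116/91) = -43384/91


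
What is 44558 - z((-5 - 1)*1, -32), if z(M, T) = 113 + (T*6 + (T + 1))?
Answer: 44668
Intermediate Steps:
z(M, T) = 114 + 7*T (z(M, T) = 113 + (6*T + (1 + T)) = 113 + (1 + 7*T) = 114 + 7*T)
44558 - z((-5 - 1)*1, -32) = 44558 - (114 + 7*(-32)) = 44558 - (114 - 224) = 44558 - 1*(-110) = 44558 + 110 = 44668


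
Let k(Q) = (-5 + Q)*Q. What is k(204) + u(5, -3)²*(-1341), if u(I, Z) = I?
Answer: 7071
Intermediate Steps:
k(Q) = Q*(-5 + Q)
k(204) + u(5, -3)²*(-1341) = 204*(-5 + 204) + 5²*(-1341) = 204*199 + 25*(-1341) = 40596 - 33525 = 7071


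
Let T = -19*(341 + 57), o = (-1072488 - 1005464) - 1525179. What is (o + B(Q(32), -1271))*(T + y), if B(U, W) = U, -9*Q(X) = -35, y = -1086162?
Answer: 35467439368256/9 ≈ 3.9408e+12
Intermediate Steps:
o = -3603131 (o = -2077952 - 1525179 = -3603131)
Q(X) = 35/9 (Q(X) = -⅑*(-35) = 35/9)
T = -7562 (T = -19*398 = -7562)
(o + B(Q(32), -1271))*(T + y) = (-3603131 + 35/9)*(-7562 - 1086162) = -32428144/9*(-1093724) = 35467439368256/9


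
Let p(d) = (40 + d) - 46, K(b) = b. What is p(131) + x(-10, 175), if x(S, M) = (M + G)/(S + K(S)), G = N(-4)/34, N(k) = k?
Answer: 39527/340 ≈ 116.26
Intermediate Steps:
G = -2/17 (G = -4/34 = -4*1/34 = -2/17 ≈ -0.11765)
p(d) = -6 + d
x(S, M) = (-2/17 + M)/(2*S) (x(S, M) = (M - 2/17)/(S + S) = (-2/17 + M)/((2*S)) = (-2/17 + M)*(1/(2*S)) = (-2/17 + M)/(2*S))
p(131) + x(-10, 175) = (-6 + 131) + (1/34)*(-2 + 17*175)/(-10) = 125 + (1/34)*(-⅒)*(-2 + 2975) = 125 + (1/34)*(-⅒)*2973 = 125 - 2973/340 = 39527/340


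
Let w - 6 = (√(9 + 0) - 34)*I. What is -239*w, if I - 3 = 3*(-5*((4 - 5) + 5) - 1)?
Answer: -445974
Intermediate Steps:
I = -60 (I = 3 + 3*(-5*((4 - 5) + 5) - 1) = 3 + 3*(-5*(-1 + 5) - 1) = 3 + 3*(-5*4 - 1) = 3 + 3*(-20 - 1) = 3 + 3*(-21) = 3 - 63 = -60)
w = 1866 (w = 6 + (√(9 + 0) - 34)*(-60) = 6 + (√9 - 34)*(-60) = 6 + (3 - 34)*(-60) = 6 - 31*(-60) = 6 + 1860 = 1866)
-239*w = -239*1866 = -445974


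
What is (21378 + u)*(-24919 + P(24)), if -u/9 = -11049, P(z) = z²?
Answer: -2941096917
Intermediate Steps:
u = 99441 (u = -9*(-11049) = 99441)
(21378 + u)*(-24919 + P(24)) = (21378 + 99441)*(-24919 + 24²) = 120819*(-24919 + 576) = 120819*(-24343) = -2941096917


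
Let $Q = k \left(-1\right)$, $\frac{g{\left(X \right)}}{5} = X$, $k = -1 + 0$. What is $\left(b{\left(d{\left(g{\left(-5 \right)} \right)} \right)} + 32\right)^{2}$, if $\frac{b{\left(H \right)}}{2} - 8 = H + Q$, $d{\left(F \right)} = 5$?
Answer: $3600$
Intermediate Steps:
$k = -1$
$g{\left(X \right)} = 5 X$
$Q = 1$ ($Q = \left(-1\right) \left(-1\right) = 1$)
$b{\left(H \right)} = 18 + 2 H$ ($b{\left(H \right)} = 16 + 2 \left(H + 1\right) = 16 + 2 \left(1 + H\right) = 16 + \left(2 + 2 H\right) = 18 + 2 H$)
$\left(b{\left(d{\left(g{\left(-5 \right)} \right)} \right)} + 32\right)^{2} = \left(\left(18 + 2 \cdot 5\right) + 32\right)^{2} = \left(\left(18 + 10\right) + 32\right)^{2} = \left(28 + 32\right)^{2} = 60^{2} = 3600$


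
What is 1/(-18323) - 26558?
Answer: -486622235/18323 ≈ -26558.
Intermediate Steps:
1/(-18323) - 26558 = -1/18323 - 26558 = -486622235/18323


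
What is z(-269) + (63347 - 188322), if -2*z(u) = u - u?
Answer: -124975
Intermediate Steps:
z(u) = 0 (z(u) = -(u - u)/2 = -½*0 = 0)
z(-269) + (63347 - 188322) = 0 + (63347 - 188322) = 0 - 124975 = -124975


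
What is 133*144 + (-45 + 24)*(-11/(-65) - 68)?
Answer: 1337469/65 ≈ 20576.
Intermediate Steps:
133*144 + (-45 + 24)*(-11/(-65) - 68) = 19152 - 21*(-11*(-1/65) - 68) = 19152 - 21*(11/65 - 68) = 19152 - 21*(-4409/65) = 19152 + 92589/65 = 1337469/65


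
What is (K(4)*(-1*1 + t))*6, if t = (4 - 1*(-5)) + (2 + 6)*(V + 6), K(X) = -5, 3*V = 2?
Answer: -1840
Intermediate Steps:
V = ⅔ (V = (⅓)*2 = ⅔ ≈ 0.66667)
t = 187/3 (t = (4 - 1*(-5)) + (2 + 6)*(⅔ + 6) = (4 + 5) + 8*(20/3) = 9 + 160/3 = 187/3 ≈ 62.333)
(K(4)*(-1*1 + t))*6 = -5*(-1*1 + 187/3)*6 = -5*(-1 + 187/3)*6 = -5*184/3*6 = -920/3*6 = -1840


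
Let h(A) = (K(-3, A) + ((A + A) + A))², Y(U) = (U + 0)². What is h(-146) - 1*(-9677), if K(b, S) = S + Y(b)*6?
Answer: 290577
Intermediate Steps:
Y(U) = U²
K(b, S) = S + 6*b² (K(b, S) = S + b²*6 = S + 6*b²)
h(A) = (54 + 4*A)² (h(A) = ((A + 6*(-3)²) + ((A + A) + A))² = ((A + 6*9) + (2*A + A))² = ((A + 54) + 3*A)² = ((54 + A) + 3*A)² = (54 + 4*A)²)
h(-146) - 1*(-9677) = 4*(27 + 2*(-146))² - 1*(-9677) = 4*(27 - 292)² + 9677 = 4*(-265)² + 9677 = 4*70225 + 9677 = 280900 + 9677 = 290577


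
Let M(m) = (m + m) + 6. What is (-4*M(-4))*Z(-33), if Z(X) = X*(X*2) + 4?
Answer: 17456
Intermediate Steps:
M(m) = 6 + 2*m (M(m) = 2*m + 6 = 6 + 2*m)
Z(X) = 4 + 2*X² (Z(X) = X*(2*X) + 4 = 2*X² + 4 = 4 + 2*X²)
(-4*M(-4))*Z(-33) = (-4*(6 + 2*(-4)))*(4 + 2*(-33)²) = (-4*(6 - 8))*(4 + 2*1089) = (-4*(-2))*(4 + 2178) = 8*2182 = 17456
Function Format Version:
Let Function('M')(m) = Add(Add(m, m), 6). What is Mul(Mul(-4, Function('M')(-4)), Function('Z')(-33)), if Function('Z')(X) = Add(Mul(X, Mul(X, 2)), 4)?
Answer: 17456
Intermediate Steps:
Function('M')(m) = Add(6, Mul(2, m)) (Function('M')(m) = Add(Mul(2, m), 6) = Add(6, Mul(2, m)))
Function('Z')(X) = Add(4, Mul(2, Pow(X, 2))) (Function('Z')(X) = Add(Mul(X, Mul(2, X)), 4) = Add(Mul(2, Pow(X, 2)), 4) = Add(4, Mul(2, Pow(X, 2))))
Mul(Mul(-4, Function('M')(-4)), Function('Z')(-33)) = Mul(Mul(-4, Add(6, Mul(2, -4))), Add(4, Mul(2, Pow(-33, 2)))) = Mul(Mul(-4, Add(6, -8)), Add(4, Mul(2, 1089))) = Mul(Mul(-4, -2), Add(4, 2178)) = Mul(8, 2182) = 17456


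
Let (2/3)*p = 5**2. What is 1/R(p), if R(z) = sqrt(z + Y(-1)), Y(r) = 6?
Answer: sqrt(174)/87 ≈ 0.15162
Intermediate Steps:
p = 75/2 (p = (3/2)*5**2 = (3/2)*25 = 75/2 ≈ 37.500)
R(z) = sqrt(6 + z) (R(z) = sqrt(z + 6) = sqrt(6 + z))
1/R(p) = 1/(sqrt(6 + 75/2)) = 1/(sqrt(87/2)) = 1/(sqrt(174)/2) = sqrt(174)/87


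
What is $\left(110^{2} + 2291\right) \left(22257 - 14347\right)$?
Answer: $113832810$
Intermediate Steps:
$\left(110^{2} + 2291\right) \left(22257 - 14347\right) = \left(12100 + 2291\right) 7910 = 14391 \cdot 7910 = 113832810$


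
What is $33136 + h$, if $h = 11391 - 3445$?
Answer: $41082$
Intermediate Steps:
$h = 7946$
$33136 + h = 33136 + 7946 = 41082$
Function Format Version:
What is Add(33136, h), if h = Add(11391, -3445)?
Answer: 41082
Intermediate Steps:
h = 7946
Add(33136, h) = Add(33136, 7946) = 41082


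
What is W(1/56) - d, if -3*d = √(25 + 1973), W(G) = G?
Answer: 1/56 + √222 ≈ 14.918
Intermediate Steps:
d = -√222 (d = -√(25 + 1973)/3 = -√222 ≈ -14.900)
W(1/56) - d = 1/56 - (-1)*√222 = 1/56 + √222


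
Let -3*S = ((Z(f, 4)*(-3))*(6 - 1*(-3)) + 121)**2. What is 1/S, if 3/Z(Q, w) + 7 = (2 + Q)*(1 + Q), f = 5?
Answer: -3675/17255716 ≈ -0.00021297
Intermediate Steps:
Z(Q, w) = 3/(-7 + (1 + Q)*(2 + Q)) (Z(Q, w) = 3/(-7 + (2 + Q)*(1 + Q)) = 3/(-7 + (1 + Q)*(2 + Q)))
S = -17255716/3675 (S = -(((3/(-5 + 5**2 + 3*5))*(-3))*(6 - 1*(-3)) + 121)**2/3 = -(((3/(-5 + 25 + 15))*(-3))*(6 + 3) + 121)**2/3 = -(((3/35)*(-3))*9 + 121)**2/3 = -(-9/35*9 + 121)**2/3 = -(-81/35 + 121)**2/3 = -(4154/35)**2/3 = -1/3*17255716/1225 = -17255716/3675 ≈ -4695.4)
1/S = 1/(-17255716/3675) = -3675/17255716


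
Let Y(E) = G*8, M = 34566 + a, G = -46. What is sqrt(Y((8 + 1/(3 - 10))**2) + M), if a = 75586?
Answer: 2*sqrt(27446) ≈ 331.34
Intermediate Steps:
M = 110152 (M = 34566 + 75586 = 110152)
Y(E) = -368 (Y(E) = -46*8 = -368)
sqrt(Y((8 + 1/(3 - 10))**2) + M) = sqrt(-368 + 110152) = sqrt(109784) = 2*sqrt(27446)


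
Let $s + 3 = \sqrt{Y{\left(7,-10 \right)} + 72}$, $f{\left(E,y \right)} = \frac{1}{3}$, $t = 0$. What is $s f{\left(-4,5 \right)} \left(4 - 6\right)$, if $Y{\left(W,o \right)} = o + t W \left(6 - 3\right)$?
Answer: $2 - \frac{2 \sqrt{62}}{3} \approx -3.2493$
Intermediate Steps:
$f{\left(E,y \right)} = \frac{1}{3}$
$Y{\left(W,o \right)} = o$ ($Y{\left(W,o \right)} = o + 0 W \left(6 - 3\right) = o + 0 \left(6 - 3\right) = o + 0 \cdot 3 = o + 0 = o$)
$s = -3 + \sqrt{62}$ ($s = -3 + \sqrt{-10 + 72} = -3 + \sqrt{62} \approx 4.874$)
$s f{\left(-4,5 \right)} \left(4 - 6\right) = \left(-3 + \sqrt{62}\right) \frac{4 - 6}{3} = \left(-3 + \sqrt{62}\right) \frac{1}{3} \left(-2\right) = \left(-3 + \sqrt{62}\right) \left(- \frac{2}{3}\right) = 2 - \frac{2 \sqrt{62}}{3}$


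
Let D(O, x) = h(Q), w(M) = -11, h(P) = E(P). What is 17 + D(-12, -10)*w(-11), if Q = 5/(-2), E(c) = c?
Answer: 89/2 ≈ 44.500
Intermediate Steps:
Q = -5/2 (Q = 5*(-1/2) = -5/2 ≈ -2.5000)
h(P) = P
D(O, x) = -5/2
17 + D(-12, -10)*w(-11) = 17 - 5/2*(-11) = 17 + 55/2 = 89/2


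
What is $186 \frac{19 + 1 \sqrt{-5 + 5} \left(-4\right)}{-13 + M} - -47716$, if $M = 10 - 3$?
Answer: $47127$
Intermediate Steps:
$M = 7$
$186 \frac{19 + 1 \sqrt{-5 + 5} \left(-4\right)}{-13 + M} - -47716 = 186 \frac{19 + 1 \sqrt{-5 + 5} \left(-4\right)}{-13 + 7} - -47716 = 186 \frac{19 + 1 \sqrt{0} \left(-4\right)}{-6} + 47716 = 186 \left(19 + 1 \cdot 0 \left(-4\right)\right) \left(- \frac{1}{6}\right) + 47716 = 186 \left(19 + 0 \left(-4\right)\right) \left(- \frac{1}{6}\right) + 47716 = 186 \left(19 + 0\right) \left(- \frac{1}{6}\right) + 47716 = 186 \cdot 19 \left(- \frac{1}{6}\right) + 47716 = 186 \left(- \frac{19}{6}\right) + 47716 = -589 + 47716 = 47127$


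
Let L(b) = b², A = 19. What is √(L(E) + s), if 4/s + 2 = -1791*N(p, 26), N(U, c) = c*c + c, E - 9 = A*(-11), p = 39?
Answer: √3951907641325679/314321 ≈ 200.00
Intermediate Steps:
E = -200 (E = 9 + 19*(-11) = 9 - 209 = -200)
N(U, c) = c + c² (N(U, c) = c² + c = c + c²)
s = -1/314321 (s = 4/(-2 - 46566*(1 + 26)) = 4/(-2 - 46566*27) = 4/(-2 - 1791*702) = 4/(-2 - 1257282) = 4/(-1257284) = 4*(-1/1257284) = -1/314321 ≈ -3.1815e-6)
√(L(E) + s) = √((-200)² - 1/314321) = √(40000 - 1/314321) = √(12572839999/314321) = √3951907641325679/314321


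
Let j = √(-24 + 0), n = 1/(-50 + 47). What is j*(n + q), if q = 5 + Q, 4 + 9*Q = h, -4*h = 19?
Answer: 133*I*√6/18 ≈ 18.099*I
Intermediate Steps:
h = -19/4 (h = -¼*19 = -19/4 ≈ -4.7500)
Q = -35/36 (Q = -4/9 + (⅑)*(-19/4) = -4/9 - 19/36 = -35/36 ≈ -0.97222)
n = -⅓ (n = 1/(-3) = -⅓ ≈ -0.33333)
q = 145/36 (q = 5 - 35/36 = 145/36 ≈ 4.0278)
j = 2*I*√6 (j = √(-24) = 2*I*√6 ≈ 4.899*I)
j*(n + q) = (2*I*√6)*(-⅓ + 145/36) = (2*I*√6)*(133/36) = 133*I*√6/18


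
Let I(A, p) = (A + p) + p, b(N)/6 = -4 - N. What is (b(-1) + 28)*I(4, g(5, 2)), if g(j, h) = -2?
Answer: 0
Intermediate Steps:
b(N) = -24 - 6*N (b(N) = 6*(-4 - N) = -24 - 6*N)
I(A, p) = A + 2*p
(b(-1) + 28)*I(4, g(5, 2)) = ((-24 - 6*(-1)) + 28)*(4 + 2*(-2)) = ((-24 + 6) + 28)*(4 - 4) = (-18 + 28)*0 = 10*0 = 0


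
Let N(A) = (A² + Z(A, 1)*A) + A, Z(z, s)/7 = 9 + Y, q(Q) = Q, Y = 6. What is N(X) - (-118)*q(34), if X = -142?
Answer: 9124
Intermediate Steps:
Z(z, s) = 105 (Z(z, s) = 7*(9 + 6) = 7*15 = 105)
N(A) = A² + 106*A (N(A) = (A² + 105*A) + A = A² + 106*A)
N(X) - (-118)*q(34) = -142*(106 - 142) - (-118)*34 = -142*(-36) - 1*(-4012) = 5112 + 4012 = 9124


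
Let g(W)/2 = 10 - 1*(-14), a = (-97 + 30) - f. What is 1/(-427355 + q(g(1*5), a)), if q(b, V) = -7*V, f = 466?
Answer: -1/423624 ≈ -2.3606e-6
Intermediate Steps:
a = -533 (a = (-97 + 30) - 1*466 = -67 - 466 = -533)
g(W) = 48 (g(W) = 2*(10 - 1*(-14)) = 2*(10 + 14) = 2*24 = 48)
1/(-427355 + q(g(1*5), a)) = 1/(-427355 - 7*(-533)) = 1/(-427355 + 3731) = 1/(-423624) = -1/423624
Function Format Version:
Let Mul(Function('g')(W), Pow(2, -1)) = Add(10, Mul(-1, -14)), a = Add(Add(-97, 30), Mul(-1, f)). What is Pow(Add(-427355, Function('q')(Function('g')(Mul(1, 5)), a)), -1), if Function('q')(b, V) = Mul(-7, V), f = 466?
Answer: Rational(-1, 423624) ≈ -2.3606e-6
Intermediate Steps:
a = -533 (a = Add(Add(-97, 30), Mul(-1, 466)) = Add(-67, -466) = -533)
Function('g')(W) = 48 (Function('g')(W) = Mul(2, Add(10, Mul(-1, -14))) = Mul(2, Add(10, 14)) = Mul(2, 24) = 48)
Pow(Add(-427355, Function('q')(Function('g')(Mul(1, 5)), a)), -1) = Pow(Add(-427355, Mul(-7, -533)), -1) = Pow(Add(-427355, 3731), -1) = Pow(-423624, -1) = Rational(-1, 423624)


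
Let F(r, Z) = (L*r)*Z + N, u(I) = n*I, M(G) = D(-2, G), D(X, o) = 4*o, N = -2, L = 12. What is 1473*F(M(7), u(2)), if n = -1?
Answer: -992802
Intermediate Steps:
M(G) = 4*G
u(I) = -I
F(r, Z) = -2 + 12*Z*r (F(r, Z) = (12*r)*Z - 2 = 12*Z*r - 2 = -2 + 12*Z*r)
1473*F(M(7), u(2)) = 1473*(-2 + 12*(-1*2)*(4*7)) = 1473*(-2 + 12*(-2)*28) = 1473*(-2 - 672) = 1473*(-674) = -992802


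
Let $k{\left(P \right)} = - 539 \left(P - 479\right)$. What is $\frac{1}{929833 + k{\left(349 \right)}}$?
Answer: $\frac{1}{999903} \approx 1.0001 \cdot 10^{-6}$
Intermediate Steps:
$k{\left(P \right)} = 258181 - 539 P$ ($k{\left(P \right)} = - 539 \left(-479 + P\right) = 258181 - 539 P$)
$\frac{1}{929833 + k{\left(349 \right)}} = \frac{1}{929833 + \left(258181 - 188111\right)} = \frac{1}{929833 + 70070} = \frac{1}{999903}$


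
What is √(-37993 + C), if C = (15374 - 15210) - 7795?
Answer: 2*I*√11406 ≈ 213.6*I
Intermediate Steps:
C = -7631 (C = 164 - 7795 = -7631)
√(-37993 + C) = √(-37993 - 7631) = √(-45624) = 2*I*√11406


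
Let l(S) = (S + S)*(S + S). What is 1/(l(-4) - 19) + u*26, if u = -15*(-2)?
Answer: 35101/45 ≈ 780.02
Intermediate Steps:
l(S) = 4*S² (l(S) = (2*S)*(2*S) = 4*S²)
u = 30
1/(l(-4) - 19) + u*26 = 1/(4*(-4)² - 19) + 30*26 = 1/(4*16 - 19) + 780 = 1/(64 - 19) + 780 = 1/45 + 780 = 35101/45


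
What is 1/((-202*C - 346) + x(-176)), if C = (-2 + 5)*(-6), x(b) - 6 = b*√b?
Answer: 103/509856 + 11*I*√11/254928 ≈ 0.00020202 + 0.00014311*I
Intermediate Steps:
x(b) = 6 + b^(3/2) (x(b) = 6 + b*√b = 6 + b^(3/2))
C = -18 (C = 3*(-6) = -18)
1/((-202*C - 346) + x(-176)) = 1/((-202*(-18) - 346) + (6 + (-176)^(3/2))) = 1/((3636 - 346) + (6 - 704*I*√11)) = 1/(3290 + (6 - 704*I*√11)) = 1/(3296 - 704*I*√11)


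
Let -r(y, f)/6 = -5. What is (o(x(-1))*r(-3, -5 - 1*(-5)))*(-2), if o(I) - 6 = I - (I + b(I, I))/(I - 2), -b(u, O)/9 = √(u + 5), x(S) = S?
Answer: 80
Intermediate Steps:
b(u, O) = -9*√(5 + u) (b(u, O) = -9*√(u + 5) = -9*√(5 + u))
r(y, f) = 30 (r(y, f) = -6*(-5) = 30)
o(I) = 6 + I - (I - 9*√(5 + I))/(-2 + I) (o(I) = 6 + (I - (I - 9*√(5 + I))/(I - 2)) = 6 + (I - (I - 9*√(5 + I))/(-2 + I)) = 6 + I - (I - 9*√(5 + I))/(-2 + I))
(o(x(-1))*r(-3, -5 - 1*(-5)))*(-2) = (((-12 + (-1)² + 3*(-1) + 9*√(5 - 1))/(-2 - 1))*30)*(-2) = (((-12 + 1 - 3 + 9*√4)/(-3))*30)*(-2) = (-(-12 + 1 - 3 + 9*2)/3*30)*(-2) = (-(-12 + 1 - 3 + 18)/3*30)*(-2) = (-⅓*4*30)*(-2) = -4/3*30*(-2) = -40*(-2) = 80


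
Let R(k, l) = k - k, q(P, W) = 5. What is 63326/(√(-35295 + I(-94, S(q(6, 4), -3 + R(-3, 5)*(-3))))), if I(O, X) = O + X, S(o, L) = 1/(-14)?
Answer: -63326*I*√6936258/495447 ≈ -336.63*I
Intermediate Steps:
R(k, l) = 0
S(o, L) = -1/14
63326/(√(-35295 + I(-94, S(q(6, 4), -3 + R(-3, 5)*(-3))))) = 63326/(√(-35295 + (-94 - 1/14))) = 63326/(√(-35295 - 1317/14)) = 63326/(√(-495447/14)) = 63326/((I*√6936258/14)) = 63326*(-I*√6936258/495447) = -63326*I*√6936258/495447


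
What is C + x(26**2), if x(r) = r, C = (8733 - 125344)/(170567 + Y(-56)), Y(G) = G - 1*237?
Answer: 114988613/170274 ≈ 675.32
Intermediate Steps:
Y(G) = -237 + G (Y(G) = G - 237 = -237 + G)
C = -116611/170274 (C = (8733 - 125344)/(170567 + (-237 - 56)) = -116611/(170567 - 293) = -116611/170274 ≈ -0.68484)
C + x(26**2) = -116611/170274 + 26**2 = -116611/170274 + 676 = 114988613/170274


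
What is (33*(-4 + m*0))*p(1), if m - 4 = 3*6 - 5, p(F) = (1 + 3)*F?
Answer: -528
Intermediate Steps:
p(F) = 4*F
m = 17 (m = 4 + (3*6 - 5) = 4 + (18 - 5) = 4 + 13 = 17)
(33*(-4 + m*0))*p(1) = (33*(-4 + 17*0))*(4*1) = (33*(-4 + 0))*4 = (33*(-4))*4 = -132*4 = -528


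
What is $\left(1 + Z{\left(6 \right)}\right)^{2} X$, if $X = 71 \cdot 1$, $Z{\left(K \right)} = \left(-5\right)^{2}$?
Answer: $47996$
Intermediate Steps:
$Z{\left(K \right)} = 25$
$X = 71$
$\left(1 + Z{\left(6 \right)}\right)^{2} X = \left(1 + 25\right)^{2} \cdot 71 = 26^{2} \cdot 71 = 676 \cdot 71 = 47996$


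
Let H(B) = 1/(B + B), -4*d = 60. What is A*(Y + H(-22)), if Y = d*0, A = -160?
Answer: 40/11 ≈ 3.6364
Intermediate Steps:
d = -15 (d = -1/4*60 = -15)
Y = 0 (Y = -15*0 = 0)
H(B) = 1/(2*B)
A*(Y + H(-22)) = -160*(0 + (1/2)/(-22)) = -160*(0 + (1/2)*(-1/22)) = -160*(0 - 1/44) = -160*(-1/44) = 40/11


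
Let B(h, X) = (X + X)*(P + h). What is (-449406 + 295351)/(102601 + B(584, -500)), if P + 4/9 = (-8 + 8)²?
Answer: 1386495/4328591 ≈ 0.32031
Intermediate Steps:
P = -4/9 (P = -4/9 + (-8 + 8)² = -4/9 + 0² = -4/9 + 0 = -4/9 ≈ -0.44444)
B(h, X) = 2*X*(-4/9 + h) (B(h, X) = (X + X)*(-4/9 + h) = (2*X)*(-4/9 + h) = 2*X*(-4/9 + h))
(-449406 + 295351)/(102601 + B(584, -500)) = (-449406 + 295351)/(102601 + (2/9)*(-500)*(-4 + 9*584)) = -154055/(102601 + (2/9)*(-500)*(-4 + 5256)) = -154055/(102601 + (2/9)*(-500)*5252) = -154055/(102601 - 5252000/9) = -154055/(-4328591/9) = -154055*(-9/4328591) = 1386495/4328591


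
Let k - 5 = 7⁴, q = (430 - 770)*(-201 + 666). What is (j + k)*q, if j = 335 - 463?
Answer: -360151800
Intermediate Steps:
j = -128
q = -158100 (q = -340*465 = -158100)
k = 2406 (k = 5 + 7⁴ = 5 + 2401 = 2406)
(j + k)*q = (-128 + 2406)*(-158100) = 2278*(-158100) = -360151800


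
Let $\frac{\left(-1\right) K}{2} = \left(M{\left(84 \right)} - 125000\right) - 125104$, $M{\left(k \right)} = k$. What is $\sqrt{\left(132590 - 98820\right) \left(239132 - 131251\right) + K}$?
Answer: $\sqrt{3643641410} \approx 60363.0$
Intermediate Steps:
$K = 500040$ ($K = - 2 \left(\left(84 - 125000\right) - 125104\right) = - 2 \left(-124916 - 125104\right) = \left(-2\right) \left(-250020\right) = 500040$)
$\sqrt{\left(132590 - 98820\right) \left(239132 - 131251\right) + K} = \sqrt{\left(132590 - 98820\right) \left(239132 - 131251\right) + 500040} = \sqrt{33770 \cdot 107881 + 500040} = \sqrt{3643141370 + 500040} = \sqrt{3643641410}$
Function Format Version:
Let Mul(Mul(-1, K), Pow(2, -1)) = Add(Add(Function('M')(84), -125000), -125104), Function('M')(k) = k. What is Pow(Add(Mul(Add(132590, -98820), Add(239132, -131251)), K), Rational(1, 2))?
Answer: Pow(3643641410, Rational(1, 2)) ≈ 60363.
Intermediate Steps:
K = 500040 (K = Mul(-2, Add(Add(84, -125000), -125104)) = Mul(-2, Add(-124916, -125104)) = Mul(-2, -250020) = 500040)
Pow(Add(Mul(Add(132590, -98820), Add(239132, -131251)), K), Rational(1, 2)) = Pow(Add(Mul(Add(132590, -98820), Add(239132, -131251)), 500040), Rational(1, 2)) = Pow(Add(Mul(33770, 107881), 500040), Rational(1, 2)) = Pow(Add(3643141370, 500040), Rational(1, 2)) = Pow(3643641410, Rational(1, 2))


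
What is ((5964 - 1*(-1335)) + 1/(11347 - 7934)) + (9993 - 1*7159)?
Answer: 34583930/3413 ≈ 10133.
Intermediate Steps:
((5964 - 1*(-1335)) + 1/(11347 - 7934)) + (9993 - 1*7159) = ((5964 + 1335) + 1/3413) + (9993 - 7159) = (7299 + 1/3413) + 2834 = 24911488/3413 + 2834 = 34583930/3413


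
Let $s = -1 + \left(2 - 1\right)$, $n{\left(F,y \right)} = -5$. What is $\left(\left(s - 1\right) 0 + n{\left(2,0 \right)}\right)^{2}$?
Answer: $25$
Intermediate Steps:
$s = 0$ ($s = -1 + \left(2 - 1\right) = -1 + 1 = 0$)
$\left(\left(s - 1\right) 0 + n{\left(2,0 \right)}\right)^{2} = \left(\left(0 - 1\right) 0 - 5\right)^{2} = \left(\left(-1\right) 0 - 5\right)^{2} = \left(0 - 5\right)^{2} = \left(-5\right)^{2} = 25$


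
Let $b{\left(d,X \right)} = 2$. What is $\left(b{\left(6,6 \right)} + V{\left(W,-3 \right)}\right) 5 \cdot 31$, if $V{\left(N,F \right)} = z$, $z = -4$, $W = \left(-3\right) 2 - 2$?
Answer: $-310$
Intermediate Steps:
$W = -8$ ($W = -6 - 2 = -8$)
$V{\left(N,F \right)} = -4$
$\left(b{\left(6,6 \right)} + V{\left(W,-3 \right)}\right) 5 \cdot 31 = \left(2 - 4\right) 5 \cdot 31 = \left(-2\right) 5 \cdot 31 = \left(-10\right) 31 = -310$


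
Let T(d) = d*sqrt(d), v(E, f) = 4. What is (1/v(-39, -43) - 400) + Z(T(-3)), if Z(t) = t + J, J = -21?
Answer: -1683/4 - 3*I*sqrt(3) ≈ -420.75 - 5.1962*I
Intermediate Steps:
T(d) = d**(3/2)
Z(t) = -21 + t (Z(t) = t - 21 = -21 + t)
(1/v(-39, -43) - 400) + Z(T(-3)) = (1/4 - 400) + (-21 + (-3)**(3/2)) = (1/4 - 400) + (-21 - 3*I*sqrt(3)) = -1599/4 + (-21 - 3*I*sqrt(3)) = -1683/4 - 3*I*sqrt(3)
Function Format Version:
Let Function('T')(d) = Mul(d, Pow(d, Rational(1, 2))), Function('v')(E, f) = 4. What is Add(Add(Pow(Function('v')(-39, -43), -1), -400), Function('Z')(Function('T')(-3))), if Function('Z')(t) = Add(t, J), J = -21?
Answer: Add(Rational(-1683, 4), Mul(-3, I, Pow(3, Rational(1, 2)))) ≈ Add(-420.75, Mul(-5.1962, I))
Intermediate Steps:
Function('T')(d) = Pow(d, Rational(3, 2))
Function('Z')(t) = Add(-21, t) (Function('Z')(t) = Add(t, -21) = Add(-21, t))
Add(Add(Pow(Function('v')(-39, -43), -1), -400), Function('Z')(Function('T')(-3))) = Add(Add(Pow(4, -1), -400), Add(-21, Pow(-3, Rational(3, 2)))) = Add(Add(Rational(1, 4), -400), Add(-21, Mul(-3, I, Pow(3, Rational(1, 2))))) = Add(Rational(-1599, 4), Add(-21, Mul(-3, I, Pow(3, Rational(1, 2))))) = Add(Rational(-1683, 4), Mul(-3, I, Pow(3, Rational(1, 2))))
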